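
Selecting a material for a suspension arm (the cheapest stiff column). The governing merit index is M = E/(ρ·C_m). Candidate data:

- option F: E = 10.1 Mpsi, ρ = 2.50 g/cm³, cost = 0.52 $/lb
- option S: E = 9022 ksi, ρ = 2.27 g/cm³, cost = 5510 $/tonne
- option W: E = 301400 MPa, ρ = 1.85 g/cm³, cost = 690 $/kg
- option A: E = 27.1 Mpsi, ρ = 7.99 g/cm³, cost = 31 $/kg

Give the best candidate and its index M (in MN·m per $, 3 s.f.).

In SI units:
  option F: E = 69.64 GPa, ρ = 2500 kg/m³, cost = 1.146 $/kg
  option S: E = 62.20 GPa, ρ = 2270 kg/m³, cost = 5.510 $/kg
  option W: E = 301.4 GPa, ρ = 1850 kg/m³, cost = 690.0 $/kg
  option A: E = 186.8 GPa, ρ = 7990 kg/m³, cost = 31.00 $/kg
  option F: M = 24.3 MN·m per $
  option S: M = 4.97 MN·m per $
  option A: M = 0.754 MN·m per $
  option W: M = 0.236 MN·m per $
The maximum is for option F.

option F, M = 24.3 MN·m per $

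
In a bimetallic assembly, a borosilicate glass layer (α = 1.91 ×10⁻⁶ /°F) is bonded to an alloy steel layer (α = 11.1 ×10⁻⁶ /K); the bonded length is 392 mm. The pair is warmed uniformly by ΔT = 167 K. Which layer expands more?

alloy steel

borosilicate glass: α = 1.91×10⁻⁶/°F × 9/5 = 3.44×10⁻⁶/K.
α(borosilicate glass) = 3.44×10⁻⁶/K vs α(alloy steel) = 11.1×10⁻⁶/K.
Higher α expands more for the same ΔT: alloy steel.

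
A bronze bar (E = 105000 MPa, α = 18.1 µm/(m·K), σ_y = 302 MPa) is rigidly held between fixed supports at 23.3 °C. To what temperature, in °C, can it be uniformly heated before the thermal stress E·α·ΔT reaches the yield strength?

E = 105000 MPa = 105.0 GPa.
E·α·ΔT = 302.0 MPa ⇒ ΔT = 302.0 / (105.0×10³ × 18.1×10⁻⁶) = 158.9 K.
T = 23.3 + 158.9 = 182.2 °C.

182 °C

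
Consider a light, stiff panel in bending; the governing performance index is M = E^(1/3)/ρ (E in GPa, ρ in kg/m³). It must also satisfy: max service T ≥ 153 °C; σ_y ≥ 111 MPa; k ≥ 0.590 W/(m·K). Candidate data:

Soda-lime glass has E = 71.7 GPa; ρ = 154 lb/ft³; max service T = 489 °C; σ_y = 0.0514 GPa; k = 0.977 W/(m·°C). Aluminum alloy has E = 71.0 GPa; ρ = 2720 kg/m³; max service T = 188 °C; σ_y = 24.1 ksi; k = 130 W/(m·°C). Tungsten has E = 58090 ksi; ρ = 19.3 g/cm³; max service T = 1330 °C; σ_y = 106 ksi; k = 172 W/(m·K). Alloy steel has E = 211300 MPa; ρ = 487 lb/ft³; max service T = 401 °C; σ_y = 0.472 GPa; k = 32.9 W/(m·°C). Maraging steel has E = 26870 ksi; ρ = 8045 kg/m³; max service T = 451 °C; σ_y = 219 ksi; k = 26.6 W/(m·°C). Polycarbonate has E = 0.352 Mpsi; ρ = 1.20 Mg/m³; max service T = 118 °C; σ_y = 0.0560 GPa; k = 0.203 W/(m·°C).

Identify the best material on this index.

aluminum alloy

Screen on constraints: max service T ≥ 153 °C; σ_y ≥ 111 MPa; k ≥ 0.590 W/(m·K). Survivors: aluminum alloy, tungsten, alloy steel, maraging steel.
Putting every candidate on a common basis:
  aluminum alloy: E = 71.00 GPa, ρ = 2720 kg/m³
  tungsten: E = 400.5 GPa, ρ = 19300 kg/m³
  alloy steel: E = 211.3 GPa, ρ = 7801 kg/m³
  maraging steel: E = 185.3 GPa, ρ = 8045 kg/m³
  aluminum alloy: M = 1.52×10⁻³
  alloy steel: M = 0.764×10⁻³
  maraging steel: M = 0.709×10⁻³
  tungsten: M = 0.382×10⁻³
Aluminum alloy ranks first.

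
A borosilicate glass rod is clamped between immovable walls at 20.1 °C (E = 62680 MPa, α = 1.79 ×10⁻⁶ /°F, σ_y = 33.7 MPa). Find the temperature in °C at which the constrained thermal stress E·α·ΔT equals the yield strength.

187 °C

E = 62680 MPa = 62.68 GPa.
α = 1.79×10⁻⁶/°F × 9/5 = 3.22×10⁻⁶/K.
E·α·ΔT = 33.70 MPa ⇒ ΔT = 33.70 / (62.68×10³ × 3.22×10⁻⁶) = 166.9 K.
T = 20.1 + 166.9 = 187.0 °C.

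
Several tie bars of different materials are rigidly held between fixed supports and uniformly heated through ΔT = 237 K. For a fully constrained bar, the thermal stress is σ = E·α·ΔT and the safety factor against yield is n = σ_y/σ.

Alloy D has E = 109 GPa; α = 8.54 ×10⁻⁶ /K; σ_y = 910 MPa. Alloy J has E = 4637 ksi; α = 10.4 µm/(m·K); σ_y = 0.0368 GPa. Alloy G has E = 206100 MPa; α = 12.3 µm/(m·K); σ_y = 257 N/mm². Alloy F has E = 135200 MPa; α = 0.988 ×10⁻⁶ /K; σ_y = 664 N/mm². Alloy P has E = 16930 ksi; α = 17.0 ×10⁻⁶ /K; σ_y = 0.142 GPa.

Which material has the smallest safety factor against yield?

In consistent units (E in GPa, α in ×10⁻⁶/K, σ_y in MPa):
  alloy D: E = 109.0, α = 8.54, σ_y = 910.0 → σ = 221 MPa, n = 4.12
  alloy J: E = 31.97, α = 10.4, σ_y = 36.80 → σ = 78.8 MPa, n = 0.467
  alloy G: E = 206.1, α = 12.3, σ_y = 257.0 → σ = 601 MPa, n = 0.428
  alloy F: E = 135.2, α = 0.988, σ_y = 664.0 → σ = 31.7 MPa, n = 21.0
  alloy P: E = 116.7, α = 17.0, σ_y = 142.0 → σ = 470 MPa, n = 0.302
The minimum is alloy P at n = 0.302.

alloy P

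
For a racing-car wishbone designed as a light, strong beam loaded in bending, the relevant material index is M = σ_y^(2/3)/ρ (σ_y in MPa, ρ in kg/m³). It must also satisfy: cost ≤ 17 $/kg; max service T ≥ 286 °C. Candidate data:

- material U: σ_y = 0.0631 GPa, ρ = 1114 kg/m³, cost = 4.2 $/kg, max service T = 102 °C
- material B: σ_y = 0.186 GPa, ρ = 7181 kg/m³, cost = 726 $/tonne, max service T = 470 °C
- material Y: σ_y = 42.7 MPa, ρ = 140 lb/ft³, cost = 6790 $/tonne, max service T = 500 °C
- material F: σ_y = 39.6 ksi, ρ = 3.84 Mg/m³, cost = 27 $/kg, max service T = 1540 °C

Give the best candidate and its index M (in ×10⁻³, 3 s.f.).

Screen on constraints: cost ≤ 17 $/kg; max service T ≥ 286 °C. Survivors: material B, material Y.
In SI units:
  material B: σ_y = 186.0 MPa, ρ = 7181 kg/m³
  material Y: σ_y = 42.70 MPa, ρ = 2243 kg/m³
  material Y: M = 5.45×10⁻³
  material B: M = 4.54×10⁻³
Highest index: material Y.

material Y, M = 5.45×10⁻³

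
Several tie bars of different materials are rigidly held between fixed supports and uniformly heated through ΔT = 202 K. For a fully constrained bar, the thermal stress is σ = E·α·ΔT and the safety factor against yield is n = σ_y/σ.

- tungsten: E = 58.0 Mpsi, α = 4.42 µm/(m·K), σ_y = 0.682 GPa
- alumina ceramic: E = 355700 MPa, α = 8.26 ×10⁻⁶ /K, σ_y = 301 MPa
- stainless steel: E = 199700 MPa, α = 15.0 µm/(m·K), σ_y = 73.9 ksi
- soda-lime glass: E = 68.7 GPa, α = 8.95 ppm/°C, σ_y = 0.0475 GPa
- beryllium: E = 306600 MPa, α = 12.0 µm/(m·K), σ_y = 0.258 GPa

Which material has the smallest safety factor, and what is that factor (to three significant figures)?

beryllium, n = 0.347

Converting E to GPa, α to ×10⁻⁶/K, σ_y to MPa, then σ and n for each:
  tungsten: E = 399.9, α = 4.42, σ_y = 682.0 → σ = 357 MPa, n = 1.91
  alumina ceramic: E = 355.7, α = 8.26, σ_y = 301.0 → σ = 593 MPa, n = 0.507
  stainless steel: E = 199.7, α = 15.0, σ_y = 509.5 → σ = 605 MPa, n = 0.842
  soda-lime glass: E = 68.70, α = 8.95, σ_y = 47.50 → σ = 124 MPa, n = 0.382
  beryllium: E = 306.6, α = 12.0, σ_y = 258.0 → σ = 743 MPa, n = 0.347
Smallest n: beryllium with n = 0.347.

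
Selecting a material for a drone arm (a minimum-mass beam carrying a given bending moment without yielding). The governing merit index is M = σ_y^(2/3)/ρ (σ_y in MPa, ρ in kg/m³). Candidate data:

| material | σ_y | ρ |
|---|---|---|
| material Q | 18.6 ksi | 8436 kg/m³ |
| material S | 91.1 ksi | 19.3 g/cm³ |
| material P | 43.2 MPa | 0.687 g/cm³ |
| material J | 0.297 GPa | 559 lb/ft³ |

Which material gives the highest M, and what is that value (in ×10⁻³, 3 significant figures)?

material P, M = 17.9×10⁻³

Convert each candidate to consistent units, then evaluate M:
  material Q: σ_y = 128.2 MPa, ρ = 8436 kg/m³
  material S: σ_y = 628.1 MPa, ρ = 19300 kg/m³
  material P: σ_y = 43.20 MPa, ρ = 687.0 kg/m³
  material J: σ_y = 297.0 MPa, ρ = 8954 kg/m³
  material P: M = 17.9×10⁻³
  material J: M = 4.97×10⁻³
  material S: M = 3.80×10⁻³
  material Q: M = 3.01×10⁻³
The maximum is for material P.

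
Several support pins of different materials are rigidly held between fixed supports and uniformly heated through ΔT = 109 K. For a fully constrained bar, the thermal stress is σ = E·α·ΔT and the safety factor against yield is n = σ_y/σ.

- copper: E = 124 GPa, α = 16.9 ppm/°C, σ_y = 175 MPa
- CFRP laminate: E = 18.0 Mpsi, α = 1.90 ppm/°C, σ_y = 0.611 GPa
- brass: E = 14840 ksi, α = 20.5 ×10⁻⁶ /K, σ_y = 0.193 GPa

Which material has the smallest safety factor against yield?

With everything in SI (GPa, ×10⁻⁶/K, MPa):
  copper: E = 124.0, α = 16.9, σ_y = 175.0 → σ = 228 MPa, n = 0.766
  CFRP laminate: E = 124.1, α = 1.90, σ_y = 611.0 → σ = 25.7 MPa, n = 23.8
  brass: E = 102.3, α = 20.5, σ_y = 193.0 → σ = 229 MPa, n = 0.844
Copper has the lowest safety factor, n = 0.766.

copper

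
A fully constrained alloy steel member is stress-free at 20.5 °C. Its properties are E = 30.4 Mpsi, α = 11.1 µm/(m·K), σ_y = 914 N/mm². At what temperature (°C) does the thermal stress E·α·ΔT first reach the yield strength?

E = 30.4 Mpsi = 209.6 GPa.
σ_y = 914 N/mm² = 914.0 MPa.
E·α·ΔT = 914.0 MPa ⇒ ΔT = 914.0 / (209.6×10³ × 11.1×10⁻⁶) = 392.9 K.
T = 20.5 + 392.9 = 413.4 °C.

413 °C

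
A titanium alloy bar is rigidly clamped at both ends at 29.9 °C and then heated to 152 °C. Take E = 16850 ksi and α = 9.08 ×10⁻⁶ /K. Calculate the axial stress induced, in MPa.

129 MPa

E = 16850 ksi = 116.2 GPa.
ΔT = 122.1 K. Constrained thermal stress σ = E·α·ΔT = 116.2×10³ MPa × 9.08×10⁻⁶ × 122.1 = 129 MPa (compressive).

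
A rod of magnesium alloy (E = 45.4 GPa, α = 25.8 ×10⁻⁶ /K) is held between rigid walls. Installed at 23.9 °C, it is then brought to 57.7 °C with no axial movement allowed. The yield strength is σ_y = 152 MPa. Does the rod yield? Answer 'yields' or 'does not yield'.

does not yield

ΔT = 33.80 K. Constrained thermal stress σ = E·α·ΔT = 45.40×10³ MPa × 25.8×10⁻⁶ × 33.80 = 39.6 MPa (compressive).
Compare to σ_y = 152 MPa: σ < σ_y, so it does not yield.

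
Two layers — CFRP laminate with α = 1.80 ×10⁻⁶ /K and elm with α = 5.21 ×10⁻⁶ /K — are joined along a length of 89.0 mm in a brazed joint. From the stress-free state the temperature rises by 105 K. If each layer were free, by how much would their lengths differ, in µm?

Δα = |1.80 − 5.21|×10⁻⁶/K = 3.41×10⁻⁶/K.
ΔL_mismatch = Δα·L·ΔT = 3.41×10⁻⁶ × 89.0 mm × 105.0 K = 31.9 µm.

31.9 µm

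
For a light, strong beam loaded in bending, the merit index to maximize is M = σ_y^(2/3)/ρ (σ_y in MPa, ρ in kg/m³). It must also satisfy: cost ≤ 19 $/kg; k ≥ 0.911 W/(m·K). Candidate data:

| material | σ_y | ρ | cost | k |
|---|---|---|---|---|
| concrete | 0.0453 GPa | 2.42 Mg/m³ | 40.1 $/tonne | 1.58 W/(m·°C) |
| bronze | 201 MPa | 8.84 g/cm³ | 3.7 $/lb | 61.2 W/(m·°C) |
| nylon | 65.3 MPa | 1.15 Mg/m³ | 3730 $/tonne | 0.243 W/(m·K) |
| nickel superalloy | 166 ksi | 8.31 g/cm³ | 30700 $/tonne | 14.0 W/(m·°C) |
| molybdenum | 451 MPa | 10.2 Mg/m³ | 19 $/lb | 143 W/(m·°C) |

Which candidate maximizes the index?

concrete

Screen on constraints: cost ≤ 19 $/kg; k ≥ 0.911 W/(m·K). Survivors: concrete, bronze.
Convert each candidate to consistent units, then evaluate M:
  concrete: σ_y = 45.30 MPa, ρ = 2420 kg/m³
  bronze: σ_y = 201.0 MPa, ρ = 8840 kg/m³
  concrete: M = 5.25×10⁻³
  bronze: M = 3.88×10⁻³
The maximum is for concrete.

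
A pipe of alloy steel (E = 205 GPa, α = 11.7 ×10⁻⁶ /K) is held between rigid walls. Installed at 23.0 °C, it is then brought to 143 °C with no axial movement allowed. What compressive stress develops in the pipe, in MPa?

288 MPa

ΔT = 120.0 K. Constrained thermal stress σ = E·α·ΔT = 205.0×10³ MPa × 11.7×10⁻⁶ × 120.0 = 288 MPa (compressive).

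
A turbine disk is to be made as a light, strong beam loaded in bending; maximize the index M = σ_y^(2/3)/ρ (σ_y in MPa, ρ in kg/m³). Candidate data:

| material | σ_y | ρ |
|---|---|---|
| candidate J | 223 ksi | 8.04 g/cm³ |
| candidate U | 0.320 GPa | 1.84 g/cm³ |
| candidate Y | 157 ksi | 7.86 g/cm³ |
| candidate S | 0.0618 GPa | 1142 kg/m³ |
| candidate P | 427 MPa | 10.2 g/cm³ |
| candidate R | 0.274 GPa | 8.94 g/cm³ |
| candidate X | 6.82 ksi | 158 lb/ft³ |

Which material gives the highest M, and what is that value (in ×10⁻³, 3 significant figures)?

candidate U, M = 25.4×10⁻³

Convert each candidate to consistent units, then evaluate M:
  candidate J: σ_y = 1538 MPa, ρ = 8040 kg/m³
  candidate U: σ_y = 320.0 MPa, ρ = 1840 kg/m³
  candidate Y: σ_y = 1082 MPa, ρ = 7860 kg/m³
  candidate S: σ_y = 61.80 MPa, ρ = 1142 kg/m³
  candidate P: σ_y = 427.0 MPa, ρ = 10200 kg/m³
  candidate R: σ_y = 274.0 MPa, ρ = 8940 kg/m³
  candidate X: σ_y = 47.02 MPa, ρ = 2531 kg/m³
  candidate U: M = 25.4×10⁻³
  candidate J: M = 16.6×10⁻³
  candidate S: M = 13.7×10⁻³
  candidate Y: M = 13.4×10⁻³
  candidate P: M = 5.56×10⁻³
  candidate X: M = 5.15×10⁻³
  candidate R: M = 4.72×10⁻³
The maximum is for candidate U.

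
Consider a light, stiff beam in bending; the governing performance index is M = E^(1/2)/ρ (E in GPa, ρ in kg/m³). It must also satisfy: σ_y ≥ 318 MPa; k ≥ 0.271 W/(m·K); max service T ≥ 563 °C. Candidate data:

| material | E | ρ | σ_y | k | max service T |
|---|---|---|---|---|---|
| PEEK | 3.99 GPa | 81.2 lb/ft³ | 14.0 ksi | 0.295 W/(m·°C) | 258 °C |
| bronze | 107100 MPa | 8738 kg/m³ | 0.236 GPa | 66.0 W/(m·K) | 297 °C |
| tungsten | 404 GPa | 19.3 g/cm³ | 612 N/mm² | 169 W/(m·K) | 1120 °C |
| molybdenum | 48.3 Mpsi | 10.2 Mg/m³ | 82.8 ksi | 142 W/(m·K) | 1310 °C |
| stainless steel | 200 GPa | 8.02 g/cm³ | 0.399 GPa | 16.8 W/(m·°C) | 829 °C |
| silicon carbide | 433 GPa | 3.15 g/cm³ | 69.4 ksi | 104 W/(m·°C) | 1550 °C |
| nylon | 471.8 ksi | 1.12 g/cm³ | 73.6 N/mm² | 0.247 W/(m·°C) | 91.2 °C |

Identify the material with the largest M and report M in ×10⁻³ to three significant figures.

Screen on constraints: σ_y ≥ 318 MPa; k ≥ 0.271 W/(m·K); max service T ≥ 563 °C. Survivors: tungsten, molybdenum, stainless steel, silicon carbide.
After converting to SI:
  tungsten: E = 404.0 GPa, ρ = 19300 kg/m³
  molybdenum: E = 333.0 GPa, ρ = 10200 kg/m³
  stainless steel: E = 200.0 GPa, ρ = 8020 kg/m³
  silicon carbide: E = 433.0 GPa, ρ = 3150 kg/m³
  silicon carbide: M = 6.61×10⁻³
  molybdenum: M = 1.79×10⁻³
  stainless steel: M = 1.76×10⁻³
  tungsten: M = 1.04×10⁻³
Highest index: silicon carbide.

silicon carbide, M = 6.61×10⁻³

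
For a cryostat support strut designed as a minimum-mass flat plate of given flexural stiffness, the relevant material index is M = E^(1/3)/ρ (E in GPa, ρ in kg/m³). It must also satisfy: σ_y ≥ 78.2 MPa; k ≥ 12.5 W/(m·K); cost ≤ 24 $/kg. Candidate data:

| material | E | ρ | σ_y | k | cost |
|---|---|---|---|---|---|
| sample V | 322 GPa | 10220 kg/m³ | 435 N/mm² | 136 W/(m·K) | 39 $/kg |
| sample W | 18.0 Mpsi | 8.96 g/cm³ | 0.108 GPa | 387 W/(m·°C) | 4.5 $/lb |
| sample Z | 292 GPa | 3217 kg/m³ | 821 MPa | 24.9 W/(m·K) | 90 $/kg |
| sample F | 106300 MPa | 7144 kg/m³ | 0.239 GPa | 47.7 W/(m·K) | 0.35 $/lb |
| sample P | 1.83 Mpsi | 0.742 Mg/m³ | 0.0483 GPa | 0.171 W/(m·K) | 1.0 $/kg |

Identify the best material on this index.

sample F

Screen on constraints: σ_y ≥ 78.2 MPa; k ≥ 12.5 W/(m·K); cost ≤ 24 $/kg. Survivors: sample W, sample F.
After converting to SI:
  sample W: E = 124.1 GPa, ρ = 8960 kg/m³
  sample F: E = 106.3 GPa, ρ = 7144 kg/m³
  sample F: M = 0.663×10⁻³
  sample W: M = 0.557×10⁻³
Sample F has the largest M.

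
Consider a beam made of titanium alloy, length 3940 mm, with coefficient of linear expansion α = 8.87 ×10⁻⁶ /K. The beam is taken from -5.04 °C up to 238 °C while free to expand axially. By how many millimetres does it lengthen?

ΔT = 238 − (-5.04) = 243.0 K.
ΔL = α·L₀·ΔT = 8.87×10⁻⁶ × 3940 mm × 243.0 K = 8.49 mm.

8.49 mm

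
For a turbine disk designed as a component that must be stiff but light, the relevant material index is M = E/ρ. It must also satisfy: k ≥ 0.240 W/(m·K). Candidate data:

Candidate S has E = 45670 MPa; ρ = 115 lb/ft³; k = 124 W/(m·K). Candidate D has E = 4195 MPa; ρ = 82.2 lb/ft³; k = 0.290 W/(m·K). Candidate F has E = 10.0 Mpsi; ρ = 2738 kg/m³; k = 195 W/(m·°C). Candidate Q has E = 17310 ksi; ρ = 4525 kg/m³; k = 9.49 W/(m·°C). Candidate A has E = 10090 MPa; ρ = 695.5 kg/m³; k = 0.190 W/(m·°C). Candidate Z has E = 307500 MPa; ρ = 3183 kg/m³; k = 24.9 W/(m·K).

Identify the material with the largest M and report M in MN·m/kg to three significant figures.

Screen on constraints: k ≥ 0.240 W/(m·K). Survivors: candidate S, candidate D, candidate F, candidate Q, candidate Z.
In SI units:
  candidate S: E = 45.67 GPa, ρ = 1842 kg/m³
  candidate D: E = 4.195 GPa, ρ = 1317 kg/m³
  candidate F: E = 68.95 GPa, ρ = 2738 kg/m³
  candidate Q: E = 119.3 GPa, ρ = 4525 kg/m³
  candidate Z: E = 307.5 GPa, ρ = 3183 kg/m³
  candidate Z: M = 96.6 MN·m/kg
  candidate Q: M = 26.4 MN·m/kg
  candidate F: M = 25.2 MN·m/kg
  candidate S: M = 24.8 MN·m/kg
  candidate D: M = 3.19 MN·m/kg
The maximum is for candidate Z.

candidate Z, M = 96.6 MN·m/kg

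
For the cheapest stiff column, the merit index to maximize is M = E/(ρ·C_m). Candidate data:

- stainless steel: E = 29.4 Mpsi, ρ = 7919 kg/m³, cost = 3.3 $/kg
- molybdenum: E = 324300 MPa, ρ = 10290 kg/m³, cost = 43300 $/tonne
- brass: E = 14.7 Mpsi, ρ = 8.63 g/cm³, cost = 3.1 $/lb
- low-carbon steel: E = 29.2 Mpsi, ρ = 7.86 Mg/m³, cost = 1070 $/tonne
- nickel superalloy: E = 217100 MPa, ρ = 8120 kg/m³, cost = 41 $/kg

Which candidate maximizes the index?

After converting to SI:
  stainless steel: E = 202.7 GPa, ρ = 7919 kg/m³, cost = 3.300 $/kg
  molybdenum: E = 324.3 GPa, ρ = 10290 kg/m³, cost = 43.30 $/kg
  brass: E = 101.4 GPa, ρ = 8630 kg/m³, cost = 6.834 $/kg
  low-carbon steel: E = 201.3 GPa, ρ = 7860 kg/m³, cost = 1.070 $/kg
  nickel superalloy: E = 217.1 GPa, ρ = 8120 kg/m³, cost = 41.00 $/kg
  low-carbon steel: M = 23.9 MN·m per $
  stainless steel: M = 7.76 MN·m per $
  brass: M = 1.72 MN·m per $
  molybdenum: M = 0.728 MN·m per $
  nickel superalloy: M = 0.652 MN·m per $
Highest index: low-carbon steel.

low-carbon steel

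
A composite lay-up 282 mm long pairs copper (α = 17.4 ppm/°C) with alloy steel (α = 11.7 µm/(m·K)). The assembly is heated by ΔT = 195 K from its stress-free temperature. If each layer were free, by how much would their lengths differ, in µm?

313 µm

Δα = |17.4 − 11.7|×10⁻⁶/K = 5.70×10⁻⁶/K.
ΔL_mismatch = Δα·L·ΔT = 5.70×10⁻⁶ × 282.0 mm × 195.0 K = 313 µm.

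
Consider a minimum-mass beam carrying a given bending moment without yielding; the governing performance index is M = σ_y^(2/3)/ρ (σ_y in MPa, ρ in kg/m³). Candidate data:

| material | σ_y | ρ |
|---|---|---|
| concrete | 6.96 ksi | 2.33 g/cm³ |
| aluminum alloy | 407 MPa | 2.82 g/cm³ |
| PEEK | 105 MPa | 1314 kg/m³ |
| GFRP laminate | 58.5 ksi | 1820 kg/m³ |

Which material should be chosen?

GFRP laminate

In SI units:
  concrete: σ_y = 47.99 MPa, ρ = 2330 kg/m³
  aluminum alloy: σ_y = 407.0 MPa, ρ = 2820 kg/m³
  PEEK: σ_y = 105.0 MPa, ρ = 1314 kg/m³
  GFRP laminate: σ_y = 403.3 MPa, ρ = 1820 kg/m³
  GFRP laminate: M = 30.0×10⁻³
  aluminum alloy: M = 19.5×10⁻³
  PEEK: M = 16.9×10⁻³
  concrete: M = 5.67×10⁻³
GFRP laminate has the largest M.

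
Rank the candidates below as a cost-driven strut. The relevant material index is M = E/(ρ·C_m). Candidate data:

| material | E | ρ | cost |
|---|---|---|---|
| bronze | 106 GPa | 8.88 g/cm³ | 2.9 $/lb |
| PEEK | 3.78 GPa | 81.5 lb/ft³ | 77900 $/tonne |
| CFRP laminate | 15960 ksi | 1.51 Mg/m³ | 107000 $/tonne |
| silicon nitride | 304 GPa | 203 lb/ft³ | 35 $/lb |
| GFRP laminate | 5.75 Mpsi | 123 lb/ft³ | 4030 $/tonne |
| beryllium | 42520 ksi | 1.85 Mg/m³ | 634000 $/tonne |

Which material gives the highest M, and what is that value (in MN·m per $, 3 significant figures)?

In SI units:
  bronze: E = 106.0 GPa, ρ = 8880 kg/m³, cost = 6.393 $/kg
  PEEK: E = 3.780 GPa, ρ = 1306 kg/m³, cost = 77.90 $/kg
  CFRP laminate: E = 110.0 GPa, ρ = 1510 kg/m³, cost = 107.0 $/kg
  silicon nitride: E = 304.0 GPa, ρ = 3252 kg/m³, cost = 77.16 $/kg
  GFRP laminate: E = 39.64 GPa, ρ = 1970 kg/m³, cost = 4.030 $/kg
  beryllium: E = 293.2 GPa, ρ = 1850 kg/m³, cost = 634.0 $/kg
  GFRP laminate: M = 4.99 MN·m per $
  bronze: M = 1.87 MN·m per $
  silicon nitride: M = 1.21 MN·m per $
  CFRP laminate: M = 0.681 MN·m per $
  beryllium: M = 0.250 MN·m per $
  PEEK: M = 0.0372 MN·m per $
GFRP laminate has the largest M.

GFRP laminate, M = 4.99 MN·m per $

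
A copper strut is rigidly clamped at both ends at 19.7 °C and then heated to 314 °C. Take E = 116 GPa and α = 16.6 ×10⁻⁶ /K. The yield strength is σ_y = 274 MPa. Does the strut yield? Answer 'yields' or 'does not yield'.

ΔT = 294.3 K. Constrained thermal stress σ = E·α·ΔT = 116.0×10³ MPa × 16.6×10⁻⁶ × 294.3 = 567 MPa (compressive).
Compare to σ_y = 274 MPa: σ ≥ σ_y, so it yields.

yields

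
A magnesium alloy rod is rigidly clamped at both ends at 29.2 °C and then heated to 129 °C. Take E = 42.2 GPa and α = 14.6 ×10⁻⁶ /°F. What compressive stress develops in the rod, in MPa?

α = 14.6×10⁻⁶/°F × 9/5 = 26.3×10⁻⁶/K.
ΔT = 99.80 K. Constrained thermal stress σ = E·α·ΔT = 42.20×10³ MPa × 26.3×10⁻⁶ × 99.80 = 111 MPa (compressive).

111 MPa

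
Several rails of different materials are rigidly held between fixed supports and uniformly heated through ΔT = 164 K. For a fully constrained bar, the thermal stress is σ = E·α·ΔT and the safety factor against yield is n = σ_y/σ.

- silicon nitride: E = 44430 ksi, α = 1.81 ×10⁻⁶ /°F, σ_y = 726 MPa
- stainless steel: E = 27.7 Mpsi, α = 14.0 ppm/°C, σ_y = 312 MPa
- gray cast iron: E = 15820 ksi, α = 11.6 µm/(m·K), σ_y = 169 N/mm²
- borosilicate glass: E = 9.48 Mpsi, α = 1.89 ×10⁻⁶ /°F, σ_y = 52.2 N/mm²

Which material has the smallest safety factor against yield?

With everything in SI (GPa, ×10⁻⁶/K, MPa):
  silicon nitride: E = 306.3, α = 3.26, σ_y = 726.0 → σ = 164 MPa, n = 4.44
  stainless steel: E = 191.0, α = 14.0, σ_y = 312.0 → σ = 439 MPa, n = 0.712
  gray cast iron: E = 109.1, α = 11.6, σ_y = 169.0 → σ = 208 MPa, n = 0.814
  borosilicate glass: E = 65.36, α = 3.40, σ_y = 52.20 → σ = 36.5 MPa, n = 1.43
Smallest n: stainless steel with n = 0.712.

stainless steel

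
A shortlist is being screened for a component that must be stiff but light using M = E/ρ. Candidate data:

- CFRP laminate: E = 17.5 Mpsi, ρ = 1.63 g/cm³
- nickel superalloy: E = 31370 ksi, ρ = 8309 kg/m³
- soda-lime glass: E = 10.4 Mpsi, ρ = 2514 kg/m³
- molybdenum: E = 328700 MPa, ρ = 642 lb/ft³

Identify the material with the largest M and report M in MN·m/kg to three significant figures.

CFRP laminate, M = 74.0 MN·m/kg

Normalizing units and computing the index:
  CFRP laminate: E = 120.7 GPa, ρ = 1630 kg/m³
  nickel superalloy: E = 216.3 GPa, ρ = 8309 kg/m³
  soda-lime glass: E = 71.71 GPa, ρ = 2514 kg/m³
  molybdenum: E = 328.7 GPa, ρ = 10280 kg/m³
  CFRP laminate: M = 74.0 MN·m/kg
  molybdenum: M = 32.0 MN·m/kg
  soda-lime glass: M = 28.5 MN·m/kg
  nickel superalloy: M = 26.0 MN·m/kg
CFRP laminate ranks first.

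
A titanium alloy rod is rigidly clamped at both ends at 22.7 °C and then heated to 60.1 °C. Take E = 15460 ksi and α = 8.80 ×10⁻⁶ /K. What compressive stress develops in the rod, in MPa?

35.1 MPa

E = 15460 ksi = 106.6 GPa.
ΔT = 37.40 K. Constrained thermal stress σ = E·α·ΔT = 106.6×10³ MPa × 8.80×10⁻⁶ × 37.40 = 35.1 MPa (compressive).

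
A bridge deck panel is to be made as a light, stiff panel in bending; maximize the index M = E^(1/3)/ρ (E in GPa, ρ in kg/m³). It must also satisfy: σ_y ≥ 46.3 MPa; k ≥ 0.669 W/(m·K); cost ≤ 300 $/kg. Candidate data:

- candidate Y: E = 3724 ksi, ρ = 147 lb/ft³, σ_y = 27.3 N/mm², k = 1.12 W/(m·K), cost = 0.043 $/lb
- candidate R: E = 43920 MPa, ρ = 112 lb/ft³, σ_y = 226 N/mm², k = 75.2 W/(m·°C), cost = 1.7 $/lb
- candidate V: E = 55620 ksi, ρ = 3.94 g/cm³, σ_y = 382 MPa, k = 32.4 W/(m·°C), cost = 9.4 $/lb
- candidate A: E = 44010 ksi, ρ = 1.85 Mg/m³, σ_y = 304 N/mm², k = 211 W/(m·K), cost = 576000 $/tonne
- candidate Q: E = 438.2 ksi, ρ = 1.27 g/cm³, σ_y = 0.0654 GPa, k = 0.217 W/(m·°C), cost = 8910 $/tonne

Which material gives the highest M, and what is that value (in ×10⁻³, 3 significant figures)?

Screen on constraints: σ_y ≥ 46.3 MPa; k ≥ 0.669 W/(m·K); cost ≤ 300 $/kg. Survivors: candidate R, candidate V.
Putting every candidate on a common basis:
  candidate R: E = 43.92 GPa, ρ = 1794 kg/m³
  candidate V: E = 383.5 GPa, ρ = 3940 kg/m³
  candidate R: M = 1.97×10⁻³
  candidate V: M = 1.84×10⁻³
The maximum is for candidate R.

candidate R, M = 1.97×10⁻³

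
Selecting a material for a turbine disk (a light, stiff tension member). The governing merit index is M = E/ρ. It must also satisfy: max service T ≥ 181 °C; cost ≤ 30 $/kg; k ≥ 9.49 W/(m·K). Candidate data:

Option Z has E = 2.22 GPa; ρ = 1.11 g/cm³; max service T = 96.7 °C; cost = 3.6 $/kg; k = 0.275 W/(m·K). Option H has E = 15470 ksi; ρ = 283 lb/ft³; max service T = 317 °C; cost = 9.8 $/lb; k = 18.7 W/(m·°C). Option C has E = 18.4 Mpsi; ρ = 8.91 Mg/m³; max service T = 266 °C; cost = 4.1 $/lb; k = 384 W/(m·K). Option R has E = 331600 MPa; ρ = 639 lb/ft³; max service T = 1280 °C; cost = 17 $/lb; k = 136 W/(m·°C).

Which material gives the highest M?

Screen on constraints: max service T ≥ 181 °C; cost ≤ 30 $/kg; k ≥ 9.49 W/(m·K). Survivors: option H, option C.
After converting to SI:
  option H: E = 106.7 GPa, ρ = 4533 kg/m³
  option C: E = 126.9 GPa, ρ = 8910 kg/m³
  option H: M = 23.5 MN·m/kg
  option C: M = 14.2 MN·m/kg
The maximum is for option H.

option H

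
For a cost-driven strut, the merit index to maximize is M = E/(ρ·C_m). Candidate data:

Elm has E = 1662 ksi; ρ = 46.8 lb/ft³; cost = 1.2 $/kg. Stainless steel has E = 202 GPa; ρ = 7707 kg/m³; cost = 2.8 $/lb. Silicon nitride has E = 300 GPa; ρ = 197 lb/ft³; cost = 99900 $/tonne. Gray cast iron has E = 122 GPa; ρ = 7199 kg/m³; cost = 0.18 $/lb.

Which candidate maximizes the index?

Putting every candidate on a common basis:
  elm: E = 11.46 GPa, ρ = 749.7 kg/m³, cost = 1.200 $/kg
  stainless steel: E = 202.0 GPa, ρ = 7707 kg/m³, cost = 6.173 $/kg
  silicon nitride: E = 300.0 GPa, ρ = 3156 kg/m³, cost = 99.90 $/kg
  gray cast iron: E = 122.0 GPa, ρ = 7199 kg/m³, cost = 0.3968 $/kg
  gray cast iron: M = 42.7 MN·m per $
  elm: M = 12.7 MN·m per $
  stainless steel: M = 4.25 MN·m per $
  silicon nitride: M = 0.952 MN·m per $
Highest index: gray cast iron.

gray cast iron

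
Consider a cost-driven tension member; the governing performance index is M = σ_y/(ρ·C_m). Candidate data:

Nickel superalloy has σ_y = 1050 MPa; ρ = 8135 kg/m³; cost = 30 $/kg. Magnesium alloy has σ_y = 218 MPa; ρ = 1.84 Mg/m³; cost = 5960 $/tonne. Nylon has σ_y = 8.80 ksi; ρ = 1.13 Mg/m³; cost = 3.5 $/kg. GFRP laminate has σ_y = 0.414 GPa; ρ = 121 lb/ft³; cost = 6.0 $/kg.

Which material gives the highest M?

In SI units:
  nickel superalloy: σ_y = 1050 MPa, ρ = 8135 kg/m³, cost = 30.00 $/kg
  magnesium alloy: σ_y = 218.0 MPa, ρ = 1840 kg/m³, cost = 5.960 $/kg
  nylon: σ_y = 60.67 MPa, ρ = 1130 kg/m³, cost = 3.500 $/kg
  GFRP laminate: σ_y = 414.0 MPa, ρ = 1938 kg/m³, cost = 6.000 $/kg
  GFRP laminate: M = 35.6 kN·m per $
  magnesium alloy: M = 19.9 kN·m per $
  nylon: M = 15.3 kN·m per $
  nickel superalloy: M = 4.30 kN·m per $
The maximum is for GFRP laminate.

GFRP laminate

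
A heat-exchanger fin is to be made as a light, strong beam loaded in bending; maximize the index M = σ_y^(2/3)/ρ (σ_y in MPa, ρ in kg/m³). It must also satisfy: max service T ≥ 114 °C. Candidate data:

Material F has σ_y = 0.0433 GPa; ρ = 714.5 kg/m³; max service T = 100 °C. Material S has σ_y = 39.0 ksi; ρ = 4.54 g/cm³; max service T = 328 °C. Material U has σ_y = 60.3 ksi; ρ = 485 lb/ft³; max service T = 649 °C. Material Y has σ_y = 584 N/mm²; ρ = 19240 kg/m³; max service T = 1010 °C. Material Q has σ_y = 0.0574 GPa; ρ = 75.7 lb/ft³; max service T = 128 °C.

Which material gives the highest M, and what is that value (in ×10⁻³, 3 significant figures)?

material Q, M = 12.3×10⁻³

Screen on constraints: max service T ≥ 114 °C. Survivors: material S, material U, material Y, material Q.
In SI units:
  material S: σ_y = 268.9 MPa, ρ = 4540 kg/m³
  material U: σ_y = 415.8 MPa, ρ = 7769 kg/m³
  material Y: σ_y = 584.0 MPa, ρ = 19240 kg/m³
  material Q: σ_y = 57.40 MPa, ρ = 1213 kg/m³
  material Q: M = 12.3×10⁻³
  material S: M = 9.18×10⁻³
  material U: M = 7.17×10⁻³
  material Y: M = 3.63×10⁻³
Material Q has the largest M.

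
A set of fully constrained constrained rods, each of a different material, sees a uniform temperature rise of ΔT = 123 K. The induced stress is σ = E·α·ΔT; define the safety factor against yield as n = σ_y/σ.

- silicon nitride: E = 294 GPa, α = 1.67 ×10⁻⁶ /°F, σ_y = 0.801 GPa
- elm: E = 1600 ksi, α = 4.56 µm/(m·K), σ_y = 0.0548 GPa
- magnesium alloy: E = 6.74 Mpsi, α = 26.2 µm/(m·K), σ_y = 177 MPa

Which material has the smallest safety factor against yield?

In consistent units (E in GPa, α in ×10⁻⁶/K, σ_y in MPa):
  silicon nitride: E = 294.0, α = 3.01, σ_y = 801.0 → σ = 109 MPa, n = 7.37
  elm: E = 11.03, α = 4.56, σ_y = 54.80 → σ = 6.19 MPa, n = 8.86
  magnesium alloy: E = 46.47, α = 26.2, σ_y = 177.0 → σ = 150 MPa, n = 1.18
Smallest n: magnesium alloy with n = 1.18.

magnesium alloy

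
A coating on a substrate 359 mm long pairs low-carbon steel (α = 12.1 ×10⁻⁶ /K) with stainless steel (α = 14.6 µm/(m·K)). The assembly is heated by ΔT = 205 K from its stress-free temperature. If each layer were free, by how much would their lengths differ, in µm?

Δα = |12.1 − 14.6|×10⁻⁶/K = 2.50×10⁻⁶/K.
ΔL_mismatch = Δα·L·ΔT = 2.50×10⁻⁶ × 359.0 mm × 205.0 K = 184 µm.

184 µm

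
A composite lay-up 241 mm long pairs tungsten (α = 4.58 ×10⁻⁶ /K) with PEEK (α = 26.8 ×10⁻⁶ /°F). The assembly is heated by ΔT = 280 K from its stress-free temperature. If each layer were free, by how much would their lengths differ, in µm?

PEEK: α = 26.8×10⁻⁶/°F × 9/5 = 48.2×10⁻⁶/K.
Δα = |4.58 − 48.2|×10⁻⁶/K = 43.7×10⁻⁶/K.
ΔL_mismatch = Δα·L·ΔT = 43.7×10⁻⁶ × 241.0 mm × 280.0 K = 2950 µm.

2950 µm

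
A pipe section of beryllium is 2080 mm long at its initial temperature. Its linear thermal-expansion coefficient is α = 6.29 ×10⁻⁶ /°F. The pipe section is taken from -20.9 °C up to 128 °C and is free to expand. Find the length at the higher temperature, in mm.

2083.5 mm

Convert α: 6.29×10⁻⁶/°F × (9/5) = 11.3×10⁻⁶/K.
ΔT = 128 − (-20.9) = 148.9 K.
ΔL = α·L₀·ΔT = 11.3×10⁻⁶ × 2080 mm × 148.9 K = 3.51 mm.
L = L₀ + ΔL = 2080 + 3.51 = 2083.5 mm.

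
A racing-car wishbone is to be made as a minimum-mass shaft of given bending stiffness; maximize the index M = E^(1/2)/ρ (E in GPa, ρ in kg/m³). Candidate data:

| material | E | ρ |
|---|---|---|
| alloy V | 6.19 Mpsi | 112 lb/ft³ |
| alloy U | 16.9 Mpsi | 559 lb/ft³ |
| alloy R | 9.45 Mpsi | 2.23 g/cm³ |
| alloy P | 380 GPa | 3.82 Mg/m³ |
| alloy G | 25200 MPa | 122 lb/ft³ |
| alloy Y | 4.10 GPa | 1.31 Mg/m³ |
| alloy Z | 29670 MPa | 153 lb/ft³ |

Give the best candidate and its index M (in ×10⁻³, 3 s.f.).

Convert each candidate to consistent units, then evaluate M:
  alloy V: E = 42.68 GPa, ρ = 1794 kg/m³
  alloy U: E = 116.5 GPa, ρ = 8954 kg/m³
  alloy R: E = 65.16 GPa, ρ = 2230 kg/m³
  alloy P: E = 380.0 GPa, ρ = 3820 kg/m³
  alloy G: E = 25.20 GPa, ρ = 1954 kg/m³
  alloy Y: E = 4.100 GPa, ρ = 1310 kg/m³
  alloy Z: E = 29.67 GPa, ρ = 2451 kg/m³
  alloy P: M = 5.10×10⁻³
  alloy V: M = 3.64×10⁻³
  alloy R: M = 3.62×10⁻³
  alloy G: M = 2.57×10⁻³
  alloy Z: M = 2.22×10⁻³
  alloy Y: M = 1.55×10⁻³
  alloy U: M = 1.21×10⁻³
Alloy P ranks first.

alloy P, M = 5.10×10⁻³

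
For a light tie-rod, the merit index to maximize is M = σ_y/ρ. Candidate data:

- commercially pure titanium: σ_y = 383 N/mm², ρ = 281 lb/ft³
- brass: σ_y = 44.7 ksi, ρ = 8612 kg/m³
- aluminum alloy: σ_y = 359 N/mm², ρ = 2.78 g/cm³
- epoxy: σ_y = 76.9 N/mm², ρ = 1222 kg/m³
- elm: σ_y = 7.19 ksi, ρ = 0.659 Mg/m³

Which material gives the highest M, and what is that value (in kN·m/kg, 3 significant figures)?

Convert each candidate to consistent units, then evaluate M:
  commercially pure titanium: σ_y = 383.0 MPa, ρ = 4501 kg/m³
  brass: σ_y = 308.2 MPa, ρ = 8612 kg/m³
  aluminum alloy: σ_y = 359.0 MPa, ρ = 2780 kg/m³
  epoxy: σ_y = 76.90 MPa, ρ = 1222 kg/m³
  elm: σ_y = 49.57 MPa, ρ = 659.0 kg/m³
  aluminum alloy: M = 129 kN·m/kg
  commercially pure titanium: M = 85.1 kN·m/kg
  elm: M = 75.2 kN·m/kg
  epoxy: M = 62.9 kN·m/kg
  brass: M = 35.8 kN·m/kg
The maximum is for aluminum alloy.

aluminum alloy, M = 129 kN·m/kg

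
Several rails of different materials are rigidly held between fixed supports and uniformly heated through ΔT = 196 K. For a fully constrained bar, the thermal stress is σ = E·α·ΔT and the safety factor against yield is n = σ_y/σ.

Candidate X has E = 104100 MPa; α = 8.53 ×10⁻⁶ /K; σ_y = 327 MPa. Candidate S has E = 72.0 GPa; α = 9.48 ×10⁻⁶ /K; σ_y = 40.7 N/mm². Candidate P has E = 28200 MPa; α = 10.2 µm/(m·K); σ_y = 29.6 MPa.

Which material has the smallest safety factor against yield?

In consistent units (E in GPa, α in ×10⁻⁶/K, σ_y in MPa):
  candidate X: E = 104.1, α = 8.53, σ_y = 327.0 → σ = 174 MPa, n = 1.88
  candidate S: E = 72.00, α = 9.48, σ_y = 40.70 → σ = 134 MPa, n = 0.304
  candidate P: E = 28.20, α = 10.2, σ_y = 29.60 → σ = 56.4 MPa, n = 0.525
Smallest n: candidate S with n = 0.304.

candidate S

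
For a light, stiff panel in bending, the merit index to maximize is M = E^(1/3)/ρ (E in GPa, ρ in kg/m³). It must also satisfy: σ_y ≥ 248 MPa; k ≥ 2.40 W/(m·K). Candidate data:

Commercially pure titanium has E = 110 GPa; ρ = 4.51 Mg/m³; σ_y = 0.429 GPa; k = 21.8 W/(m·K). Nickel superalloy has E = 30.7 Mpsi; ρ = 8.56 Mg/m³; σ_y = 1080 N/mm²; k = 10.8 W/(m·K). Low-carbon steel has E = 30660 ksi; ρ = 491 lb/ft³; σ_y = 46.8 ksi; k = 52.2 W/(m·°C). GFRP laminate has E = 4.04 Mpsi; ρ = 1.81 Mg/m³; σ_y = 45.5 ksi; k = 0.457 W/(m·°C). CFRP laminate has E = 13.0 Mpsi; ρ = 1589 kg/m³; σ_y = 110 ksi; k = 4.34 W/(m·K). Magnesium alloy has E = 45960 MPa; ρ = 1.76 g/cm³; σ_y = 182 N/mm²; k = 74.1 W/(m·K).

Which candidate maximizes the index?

CFRP laminate

Screen on constraints: σ_y ≥ 248 MPa; k ≥ 2.40 W/(m·K). Survivors: commercially pure titanium, nickel superalloy, low-carbon steel, CFRP laminate.
Normalizing units and computing the index:
  commercially pure titanium: E = 110.0 GPa, ρ = 4510 kg/m³
  nickel superalloy: E = 211.7 GPa, ρ = 8560 kg/m³
  low-carbon steel: E = 211.4 GPa, ρ = 7865 kg/m³
  CFRP laminate: E = 89.63 GPa, ρ = 1589 kg/m³
  CFRP laminate: M = 2.82×10⁻³
  commercially pure titanium: M = 1.06×10⁻³
  low-carbon steel: M = 0.757×10⁻³
  nickel superalloy: M = 0.696×10⁻³
CFRP laminate has the largest M.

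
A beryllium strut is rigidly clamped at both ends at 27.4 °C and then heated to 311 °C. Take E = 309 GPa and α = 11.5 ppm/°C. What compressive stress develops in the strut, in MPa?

1010 MPa

ΔT = 283.6 K. Constrained thermal stress σ = E·α·ΔT = 309.0×10³ MPa × 11.5×10⁻⁶ × 283.6 = 1010 MPa (compressive).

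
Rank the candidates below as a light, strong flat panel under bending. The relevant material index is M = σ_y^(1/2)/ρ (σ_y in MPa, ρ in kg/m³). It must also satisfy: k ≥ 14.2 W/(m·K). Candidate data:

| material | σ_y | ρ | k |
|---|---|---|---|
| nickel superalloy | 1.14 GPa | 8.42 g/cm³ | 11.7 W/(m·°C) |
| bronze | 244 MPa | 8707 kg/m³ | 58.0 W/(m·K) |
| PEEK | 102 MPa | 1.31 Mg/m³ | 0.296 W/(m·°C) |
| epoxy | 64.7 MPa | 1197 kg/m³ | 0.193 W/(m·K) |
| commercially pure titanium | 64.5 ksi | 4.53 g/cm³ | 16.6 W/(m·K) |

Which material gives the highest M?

commercially pure titanium

Screen on constraints: k ≥ 14.2 W/(m·K). Survivors: bronze, commercially pure titanium.
Putting every candidate on a common basis:
  bronze: σ_y = 244.0 MPa, ρ = 8707 kg/m³
  commercially pure titanium: σ_y = 444.7 MPa, ρ = 4530 kg/m³
  commercially pure titanium: M = 4.66×10⁻³
  bronze: M = 1.79×10⁻³
Commercially pure titanium has the largest M.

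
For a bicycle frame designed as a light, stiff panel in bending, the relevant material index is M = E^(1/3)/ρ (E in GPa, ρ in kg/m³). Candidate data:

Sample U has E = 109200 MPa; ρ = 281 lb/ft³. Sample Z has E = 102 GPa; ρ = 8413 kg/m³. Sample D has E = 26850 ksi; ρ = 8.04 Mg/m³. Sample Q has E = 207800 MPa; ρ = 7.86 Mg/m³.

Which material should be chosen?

sample U

Normalizing units and computing the index:
  sample U: E = 109.2 GPa, ρ = 4501 kg/m³
  sample Z: E = 102.0 GPa, ρ = 8413 kg/m³
  sample D: E = 185.1 GPa, ρ = 8040 kg/m³
  sample Q: E = 207.8 GPa, ρ = 7860 kg/m³
  sample U: M = 1.06×10⁻³
  sample Q: M = 0.754×10⁻³
  sample D: M = 0.709×10⁻³
  sample Z: M = 0.555×10⁻³
Sample U ranks first.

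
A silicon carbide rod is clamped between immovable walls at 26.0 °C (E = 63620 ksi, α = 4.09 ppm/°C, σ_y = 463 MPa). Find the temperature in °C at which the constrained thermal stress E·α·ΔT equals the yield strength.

E = 63620 ksi = 438.6 GPa.
E·α·ΔT = 463.0 MPa ⇒ ΔT = 463.0 / (438.6×10³ × 4.09×10⁻⁶) = 258.1 K.
T = 26.0 + 258.1 = 284.1 °C.

284 °C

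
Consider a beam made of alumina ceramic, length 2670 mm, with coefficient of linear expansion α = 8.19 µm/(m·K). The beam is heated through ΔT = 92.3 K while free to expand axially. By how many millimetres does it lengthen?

ΔL = α·L₀·ΔT = 8.19×10⁻⁶ × 2670 mm × 92.30 K = 2.02 mm.

2.02 mm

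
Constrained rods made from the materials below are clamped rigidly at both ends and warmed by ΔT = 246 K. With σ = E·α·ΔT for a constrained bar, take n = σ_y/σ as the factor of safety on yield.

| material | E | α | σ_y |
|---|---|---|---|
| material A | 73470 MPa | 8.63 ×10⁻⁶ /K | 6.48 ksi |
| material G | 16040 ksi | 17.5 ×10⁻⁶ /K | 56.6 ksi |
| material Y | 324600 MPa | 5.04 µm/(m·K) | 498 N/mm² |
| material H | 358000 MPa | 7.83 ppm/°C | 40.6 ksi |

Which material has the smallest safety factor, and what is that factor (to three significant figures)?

material A, n = 0.286

In consistent units (E in GPa, α in ×10⁻⁶/K, σ_y in MPa):
  material A: E = 73.47, α = 8.63, σ_y = 44.68 → σ = 156 MPa, n = 0.286
  material G: E = 110.6, α = 17.5, σ_y = 390.2 → σ = 476 MPa, n = 0.820
  material Y: E = 324.6, α = 5.04, σ_y = 498.0 → σ = 402 MPa, n = 1.24
  material H: E = 358.0, α = 7.83, σ_y = 279.9 → σ = 690 MPa, n = 0.406
Material A has the lowest safety factor, n = 0.286.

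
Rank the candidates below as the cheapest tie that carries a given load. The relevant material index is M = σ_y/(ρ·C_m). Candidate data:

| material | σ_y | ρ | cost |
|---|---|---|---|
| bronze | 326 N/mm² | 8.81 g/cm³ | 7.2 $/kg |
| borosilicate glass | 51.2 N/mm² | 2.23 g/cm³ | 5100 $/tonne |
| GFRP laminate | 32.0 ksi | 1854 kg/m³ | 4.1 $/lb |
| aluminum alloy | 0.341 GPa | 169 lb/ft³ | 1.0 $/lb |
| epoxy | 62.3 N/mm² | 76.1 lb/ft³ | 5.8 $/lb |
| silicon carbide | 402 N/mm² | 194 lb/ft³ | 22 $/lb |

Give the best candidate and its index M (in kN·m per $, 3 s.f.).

aluminum alloy, M = 57.1 kN·m per $

Normalizing units and computing the index:
  bronze: σ_y = 326.0 MPa, ρ = 8810 kg/m³, cost = 7.200 $/kg
  borosilicate glass: σ_y = 51.20 MPa, ρ = 2230 kg/m³, cost = 5.100 $/kg
  GFRP laminate: σ_y = 220.6 MPa, ρ = 1854 kg/m³, cost = 9.039 $/kg
  aluminum alloy: σ_y = 341.0 MPa, ρ = 2707 kg/m³, cost = 2.205 $/kg
  epoxy: σ_y = 62.30 MPa, ρ = 1219 kg/m³, cost = 12.79 $/kg
  silicon carbide: σ_y = 402.0 MPa, ρ = 3108 kg/m³, cost = 48.50 $/kg
  aluminum alloy: M = 57.1 kN·m per $
  GFRP laminate: M = 13.2 kN·m per $
  bronze: M = 5.14 kN·m per $
  borosilicate glass: M = 4.50 kN·m per $
  epoxy: M = 4.00 kN·m per $
  silicon carbide: M = 2.67 kN·m per $
Highest index: aluminum alloy.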